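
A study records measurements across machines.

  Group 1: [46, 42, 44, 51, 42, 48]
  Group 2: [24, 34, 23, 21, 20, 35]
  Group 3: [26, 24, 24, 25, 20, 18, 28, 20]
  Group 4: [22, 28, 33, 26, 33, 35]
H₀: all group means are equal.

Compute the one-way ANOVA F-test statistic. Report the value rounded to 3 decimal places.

Group means [45.50, 26.17, 23.12, 29.50], grand mean 30.462
SSB = Σnᵢ(x̄ᵢ−x̄)² = 1903.753; SSW = ΣΣ(x−x̄ᵢ)² = 490.708
MSB = 1903.753/3 = 634.5844; MSW = 490.708/22 = 22.3049
F = MSB/MSW = 28.4504
df = (3, 22)

test statistic = 28.450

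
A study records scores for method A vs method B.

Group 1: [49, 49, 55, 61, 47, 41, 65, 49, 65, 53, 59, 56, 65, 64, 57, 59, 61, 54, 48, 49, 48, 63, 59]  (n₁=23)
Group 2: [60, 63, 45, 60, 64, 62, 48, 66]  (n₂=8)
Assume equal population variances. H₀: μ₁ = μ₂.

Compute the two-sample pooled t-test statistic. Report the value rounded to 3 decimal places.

x̄₁=55.478, s₁=6.980, n₁=23
x̄₂=58.500, s₂=7.709, n₂=8
s_p² = [22·6.980² + 7·7.709²]/29 = 51.3013
SE = √(s_p²·(1/23+1/8)) = 2.9399
t = (55.478−58.500)/2.9399 = -1.0278
df = 29

test statistic = -1.028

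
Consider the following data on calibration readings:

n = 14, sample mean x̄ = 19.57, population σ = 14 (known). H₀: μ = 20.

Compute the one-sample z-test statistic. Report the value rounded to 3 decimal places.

SE = σ/√n = 14/√14 = 3.7417
z = (x̄−μ₀)/SE = (19.57−20)/3.7417 = -0.1149

test statistic = -0.115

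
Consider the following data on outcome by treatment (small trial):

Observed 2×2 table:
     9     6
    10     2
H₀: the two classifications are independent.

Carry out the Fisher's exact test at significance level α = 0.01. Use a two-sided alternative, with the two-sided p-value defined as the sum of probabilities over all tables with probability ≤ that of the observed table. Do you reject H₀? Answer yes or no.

reject H₀: no

Margins: r₁=15, r₂=12, c₁=19, c₂=8, n=27
p_obs = C(15,9)·C(12,10)/C(27,19); sum pmf over tables with pmf ≤ p_obs
p-value (two-sided) = 0.23575
At α=0.01: p ≥ α → fail to reject H₀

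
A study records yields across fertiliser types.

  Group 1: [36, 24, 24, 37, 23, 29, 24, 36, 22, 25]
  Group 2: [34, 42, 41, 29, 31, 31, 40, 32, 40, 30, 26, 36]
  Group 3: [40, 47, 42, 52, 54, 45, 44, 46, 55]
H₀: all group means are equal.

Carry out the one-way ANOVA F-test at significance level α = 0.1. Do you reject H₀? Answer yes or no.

Group means [28.00, 34.33, 47.22], grand mean 36.032
SSB = Σnᵢ(x̄ᵢ−x̄)² = 1806.746; SSW = ΣΣ(x−x̄ᵢ)² = 868.222
MSB = 1806.746/2 = 903.3728; MSW = 868.222/28 = 31.0079
F = MSB/MSW = 29.1336
df = (2, 28)
p-value (upper-tail) = 0.00000
At α=0.1: p < α → reject H₀

reject H₀: yes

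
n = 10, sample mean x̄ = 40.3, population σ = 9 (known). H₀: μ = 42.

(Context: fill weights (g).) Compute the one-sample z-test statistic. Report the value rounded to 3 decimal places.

test statistic = -0.597

SE = σ/√n = 9/√10 = 2.8460
z = (x̄−μ₀)/SE = (40.3−42)/2.8460 = -0.5973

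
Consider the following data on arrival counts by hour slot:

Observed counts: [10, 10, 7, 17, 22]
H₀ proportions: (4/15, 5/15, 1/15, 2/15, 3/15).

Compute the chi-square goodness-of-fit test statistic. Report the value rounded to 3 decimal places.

n = 66; E_i = n·p_i = [17.60, 22.00, 4.40, 8.80, 13.20]
χ² = (10−17.60)²/17.60 + (10−22.00)²/22.00 + (7−4.40)²/4.40 + (17−8.80)²/8.80 + (22−13.20)²/13.20 = 24.8712
df = 4

test statistic = 24.871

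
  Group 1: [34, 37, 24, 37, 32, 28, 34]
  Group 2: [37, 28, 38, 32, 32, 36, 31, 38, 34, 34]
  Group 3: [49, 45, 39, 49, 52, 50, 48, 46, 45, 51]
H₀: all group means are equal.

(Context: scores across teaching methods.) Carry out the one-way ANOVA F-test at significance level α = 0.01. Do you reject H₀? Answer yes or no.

Group means [32.29, 34.00, 47.40], grand mean 38.519
SSB = Σnᵢ(x̄ᵢ−x̄)² = 1264.912; SSW = ΣΣ(x−x̄ᵢ)² = 365.829
MSB = 1264.912/2 = 632.4561; MSW = 365.829/24 = 15.2429
F = MSB/MSW = 41.4920
df = (2, 24)
p-value (upper-tail) = 0.00000
At α=0.01: p < α → reject H₀

reject H₀: yes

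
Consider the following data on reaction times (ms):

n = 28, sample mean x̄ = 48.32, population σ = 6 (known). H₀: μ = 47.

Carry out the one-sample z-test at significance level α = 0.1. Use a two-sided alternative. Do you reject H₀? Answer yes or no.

SE = σ/√n = 6/√28 = 1.1339
z = (x̄−μ₀)/SE = (48.32−47)/1.1339 = 1.1641
p-value (two-sided) = 0.24437
At α=0.1: p ≥ α → fail to reject H₀

reject H₀: no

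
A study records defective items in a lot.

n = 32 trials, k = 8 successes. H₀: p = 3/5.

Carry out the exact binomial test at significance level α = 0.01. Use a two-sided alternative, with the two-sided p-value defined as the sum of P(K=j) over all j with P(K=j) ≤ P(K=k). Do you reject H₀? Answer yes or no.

reject H₀: yes

Exact binomial: n=32, k=8, p₀=3/5=0.6000
P(X=j) = C(n,j)·p₀^j·(1−p₀)^(n−j); p = Σ P(X=j) over j with P(X=j) ≤ P(X=8)
p-value (two-sided) = 0.00008
At α=0.01: p < α → reject H₀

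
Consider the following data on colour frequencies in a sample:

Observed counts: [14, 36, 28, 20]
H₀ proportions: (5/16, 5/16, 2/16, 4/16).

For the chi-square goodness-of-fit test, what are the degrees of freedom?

df = k − 1 = 4 − 1 = 3

degrees of freedom = 3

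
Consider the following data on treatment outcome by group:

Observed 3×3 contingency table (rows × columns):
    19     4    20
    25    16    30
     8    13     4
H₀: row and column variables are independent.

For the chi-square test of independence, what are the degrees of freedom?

degrees of freedom = 4

df = (r−1)(c−1) = (3−1)·(3−1) = 4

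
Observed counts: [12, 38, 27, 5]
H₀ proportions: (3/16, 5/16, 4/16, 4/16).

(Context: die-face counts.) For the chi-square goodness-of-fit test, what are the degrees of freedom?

degrees of freedom = 3

df = k − 1 = 4 − 1 = 3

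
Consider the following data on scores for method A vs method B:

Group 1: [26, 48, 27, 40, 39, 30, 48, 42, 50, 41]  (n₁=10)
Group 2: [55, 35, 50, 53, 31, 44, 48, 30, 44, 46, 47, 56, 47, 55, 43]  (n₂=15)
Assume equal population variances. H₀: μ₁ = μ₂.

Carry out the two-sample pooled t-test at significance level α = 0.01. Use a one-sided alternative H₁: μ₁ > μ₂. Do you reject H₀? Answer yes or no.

reject H₀: no

x̄₁=39.100, s₁=8.762, n₁=10
x̄₂=45.600, s₂=8.236, n₂=15
s_p² = [9·8.762² + 14·8.236²]/23 = 71.3261
SE = √(s_p²·(1/10+1/15)) = 3.4479
t = (39.100−45.600)/3.4479 = -1.8852
df = 23
p-value (one-sided, H₁ greater) = 0.96395
At α=0.01: p ≥ α → fail to reject H₀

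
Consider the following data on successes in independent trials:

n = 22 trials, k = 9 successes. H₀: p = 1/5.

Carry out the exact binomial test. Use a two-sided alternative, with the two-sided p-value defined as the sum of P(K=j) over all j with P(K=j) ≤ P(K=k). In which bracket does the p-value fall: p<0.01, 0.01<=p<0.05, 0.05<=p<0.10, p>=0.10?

Exact binomial: n=22, k=9, p₀=1/5=0.2000
P(X=j) = C(n,j)·p₀^j·(1−p₀)^(n−j); p = Σ P(X=j) over j with P(X=j) ≤ P(X=9)
p-value (two-sided) = 0.02752
→ bracket: 0.01<=p<0.05

p-value bracket: 0.01<=p<0.05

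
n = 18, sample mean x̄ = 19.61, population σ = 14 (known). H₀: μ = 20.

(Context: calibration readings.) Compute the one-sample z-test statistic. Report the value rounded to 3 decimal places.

SE = σ/√n = 14/√18 = 3.2998
z = (x̄−μ₀)/SE = (19.61−20)/3.2998 = -0.1182

test statistic = -0.118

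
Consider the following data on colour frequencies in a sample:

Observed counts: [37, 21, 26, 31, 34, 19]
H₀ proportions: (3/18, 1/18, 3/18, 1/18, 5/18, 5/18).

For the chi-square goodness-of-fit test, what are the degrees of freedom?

df = k − 1 = 6 − 1 = 5

degrees of freedom = 5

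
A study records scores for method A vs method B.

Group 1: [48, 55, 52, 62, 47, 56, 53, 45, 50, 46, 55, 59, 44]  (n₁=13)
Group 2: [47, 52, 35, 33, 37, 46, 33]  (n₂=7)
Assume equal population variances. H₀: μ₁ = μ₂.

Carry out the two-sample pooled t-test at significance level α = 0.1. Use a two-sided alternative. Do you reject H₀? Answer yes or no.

reject H₀: yes

x̄₁=51.692, s₁=5.603, n₁=13
x̄₂=40.429, s₂=7.743, n₂=7
s_p² = [12·5.603² + 6·7.743²]/18 = 40.9158
SE = √(s_p²·(1/13+1/7)) = 2.9987
t = (51.692−40.429)/2.9987 = 3.7561
df = 18
p-value (two-sided) = 0.00145
At α=0.1: p < α → reject H₀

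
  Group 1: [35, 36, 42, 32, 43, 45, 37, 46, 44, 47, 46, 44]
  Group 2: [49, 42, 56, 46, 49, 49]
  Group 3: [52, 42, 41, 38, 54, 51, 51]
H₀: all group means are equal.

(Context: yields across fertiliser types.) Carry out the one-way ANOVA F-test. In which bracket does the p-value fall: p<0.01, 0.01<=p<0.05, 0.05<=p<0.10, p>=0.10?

Group means [41.42, 48.50, 47.00], grand mean 44.680
SSB = Σnᵢ(x̄ᵢ−x̄)² = 253.023; SSW = ΣΣ(x−x̄ᵢ)² = 634.417
MSB = 253.023/2 = 126.5117; MSW = 634.417/22 = 28.8371
F = MSB/MSW = 4.3871
df = (2, 22)
p-value (upper-tail) = 0.02492
→ bracket: 0.01<=p<0.05

p-value bracket: 0.01<=p<0.05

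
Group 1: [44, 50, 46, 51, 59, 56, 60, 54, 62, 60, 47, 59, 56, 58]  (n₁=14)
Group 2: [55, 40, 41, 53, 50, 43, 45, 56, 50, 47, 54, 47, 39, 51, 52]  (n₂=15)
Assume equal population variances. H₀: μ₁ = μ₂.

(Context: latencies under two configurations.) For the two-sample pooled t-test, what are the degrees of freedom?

df = n₁ + n₂ − 2 = 14 + 15 − 2 = 27

degrees of freedom = 27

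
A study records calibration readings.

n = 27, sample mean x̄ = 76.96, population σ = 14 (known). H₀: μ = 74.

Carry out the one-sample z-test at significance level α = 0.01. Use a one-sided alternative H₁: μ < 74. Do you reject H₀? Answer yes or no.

SE = σ/√n = 14/√27 = 2.6943
z = (x̄−μ₀)/SE = (76.96−74)/2.6943 = 1.0986
p-value (one-sided, H₁ less) = 0.86403
At α=0.01: p ≥ α → fail to reject H₀

reject H₀: no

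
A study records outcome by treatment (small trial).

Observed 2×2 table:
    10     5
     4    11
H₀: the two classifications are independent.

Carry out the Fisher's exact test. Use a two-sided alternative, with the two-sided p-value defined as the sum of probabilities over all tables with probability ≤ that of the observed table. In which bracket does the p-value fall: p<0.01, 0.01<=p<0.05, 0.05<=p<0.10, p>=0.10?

p-value bracket: 0.05<=p<0.10

Margins: r₁=15, r₂=15, c₁=14, c₂=16, n=30
p_obs = C(15,10)·C(15,4)/C(30,14); sum pmf over tables with pmf ≤ p_obs
p-value (two-sided) = 0.06560
→ bracket: 0.05<=p<0.10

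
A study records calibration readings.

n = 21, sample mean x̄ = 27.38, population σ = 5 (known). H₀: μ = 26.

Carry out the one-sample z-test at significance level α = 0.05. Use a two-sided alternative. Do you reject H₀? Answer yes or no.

SE = σ/√n = 5/√21 = 1.0911
z = (x̄−μ₀)/SE = (27.38−26)/1.0911 = 1.2648
p-value (two-sided) = 0.20595
At α=0.05: p ≥ α → fail to reject H₀

reject H₀: no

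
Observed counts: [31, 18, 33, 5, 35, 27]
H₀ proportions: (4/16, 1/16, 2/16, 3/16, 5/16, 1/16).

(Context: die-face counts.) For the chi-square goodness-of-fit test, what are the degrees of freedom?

df = k − 1 = 6 − 1 = 5

degrees of freedom = 5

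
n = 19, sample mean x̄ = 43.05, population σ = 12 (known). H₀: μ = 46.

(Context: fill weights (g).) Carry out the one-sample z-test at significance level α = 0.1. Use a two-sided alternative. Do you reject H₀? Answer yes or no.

SE = σ/√n = 12/√19 = 2.7530
z = (x̄−μ₀)/SE = (43.05−46)/2.7530 = -1.0716
p-value (two-sided) = 0.28392
At α=0.1: p ≥ α → fail to reject H₀

reject H₀: no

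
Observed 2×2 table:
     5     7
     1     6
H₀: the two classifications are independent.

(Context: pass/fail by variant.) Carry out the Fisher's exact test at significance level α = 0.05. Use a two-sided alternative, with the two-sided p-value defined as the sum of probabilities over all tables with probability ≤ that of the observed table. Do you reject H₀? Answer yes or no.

reject H₀: no

Margins: r₁=12, r₂=7, c₁=6, c₂=13, n=19
p_obs = C(12,5)·C(7,1)/C(19,6); sum pmf over tables with pmf ≤ p_obs
p-value (two-sided) = 0.33308
At α=0.05: p ≥ α → fail to reject H₀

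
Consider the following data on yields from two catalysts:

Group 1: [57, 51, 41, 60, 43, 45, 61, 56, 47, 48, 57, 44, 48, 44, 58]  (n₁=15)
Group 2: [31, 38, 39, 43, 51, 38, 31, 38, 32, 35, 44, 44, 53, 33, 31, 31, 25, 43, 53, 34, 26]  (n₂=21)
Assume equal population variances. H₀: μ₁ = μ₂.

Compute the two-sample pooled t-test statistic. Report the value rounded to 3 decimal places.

test statistic = 4.986

x̄₁=50.667, s₁=6.852, n₁=15
x̄₂=37.762, s₂=8.173, n₂=21
s_p² = [14·6.852² + 20·8.173²]/34 = 58.6218
SE = √(s_p²·(1/15+1/21)) = 2.5884
t = (50.667−37.762)/2.5884 = 4.9857
df = 34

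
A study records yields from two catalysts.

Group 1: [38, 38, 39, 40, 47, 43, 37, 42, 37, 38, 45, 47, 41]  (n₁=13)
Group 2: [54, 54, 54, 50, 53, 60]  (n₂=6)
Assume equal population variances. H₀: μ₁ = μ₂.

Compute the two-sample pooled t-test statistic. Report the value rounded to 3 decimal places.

test statistic = -7.639

x̄₁=40.923, s₁=3.616, n₁=13
x̄₂=54.167, s₂=3.251, n₂=6
s_p² = [12·3.616² + 5·3.251²]/17 = 12.3386
SE = √(s_p²·(1/13+1/6)) = 1.7337
t = (40.923−54.167)/1.7337 = -7.6391
df = 17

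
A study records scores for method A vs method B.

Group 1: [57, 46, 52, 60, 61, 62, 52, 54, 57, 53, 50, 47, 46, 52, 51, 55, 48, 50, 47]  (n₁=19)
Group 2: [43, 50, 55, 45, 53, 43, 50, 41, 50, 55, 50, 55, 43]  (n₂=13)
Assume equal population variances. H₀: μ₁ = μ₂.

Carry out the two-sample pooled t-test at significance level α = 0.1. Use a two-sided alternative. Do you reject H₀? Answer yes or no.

x̄₁=52.632, s₁=4.991, n₁=19
x̄₂=48.692, s₂=5.122, n₂=13
s_p² = [18·4.991² + 12·5.122²]/30 = 25.4397
SE = √(s_p²·(1/19+1/13)) = 1.8154
t = (52.632−48.692)/1.8154 = 2.1699
df = 30
p-value (two-sided) = 0.03807
At α=0.1: p < α → reject H₀

reject H₀: yes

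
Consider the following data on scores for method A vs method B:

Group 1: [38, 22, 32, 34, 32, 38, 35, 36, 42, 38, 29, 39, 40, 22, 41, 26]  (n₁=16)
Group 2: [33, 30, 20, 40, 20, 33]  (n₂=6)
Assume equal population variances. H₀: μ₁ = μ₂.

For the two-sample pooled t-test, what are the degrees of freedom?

degrees of freedom = 20

df = n₁ + n₂ − 2 = 16 + 6 − 2 = 20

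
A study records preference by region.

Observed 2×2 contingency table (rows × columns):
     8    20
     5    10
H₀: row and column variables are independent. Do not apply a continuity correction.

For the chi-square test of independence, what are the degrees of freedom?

df = (r−1)(c−1) = (2−1)·(2−1) = 1

degrees of freedom = 1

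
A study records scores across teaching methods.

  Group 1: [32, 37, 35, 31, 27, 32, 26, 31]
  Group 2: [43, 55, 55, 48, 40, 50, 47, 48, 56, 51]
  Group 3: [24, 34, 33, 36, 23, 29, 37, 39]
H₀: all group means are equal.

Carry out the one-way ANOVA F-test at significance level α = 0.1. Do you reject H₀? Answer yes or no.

Group means [31.38, 49.30, 31.88], grand mean 38.423
SSB = Σnᵢ(x̄ᵢ−x̄)² = 1923.496; SSW = ΣΣ(x−x̄ᵢ)² = 590.850
MSB = 1923.496/2 = 961.7481; MSW = 590.850/23 = 25.6891
F = MSB/MSW = 37.4379
df = (2, 23)
p-value (upper-tail) = 0.00000
At α=0.1: p < α → reject H₀

reject H₀: yes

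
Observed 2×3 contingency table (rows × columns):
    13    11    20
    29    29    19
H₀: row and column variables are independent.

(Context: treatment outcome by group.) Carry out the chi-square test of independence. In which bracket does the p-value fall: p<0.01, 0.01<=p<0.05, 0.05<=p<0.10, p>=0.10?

p-value bracket: 0.05<=p<0.10

Row totals [44, 77], col totals [42, 40, 39], n=121
χ² = (13−15.27)²/15.27 + (11−14.55)²/14.55 + (20−14.18)²/14.18 + (29−26.73)²/26.73 + (29−25.45)²/25.45 + (19−24.82)²/24.82 = 5.6404
df = 2
p-value (upper-tail) = 0.05959
→ bracket: 0.05<=p<0.10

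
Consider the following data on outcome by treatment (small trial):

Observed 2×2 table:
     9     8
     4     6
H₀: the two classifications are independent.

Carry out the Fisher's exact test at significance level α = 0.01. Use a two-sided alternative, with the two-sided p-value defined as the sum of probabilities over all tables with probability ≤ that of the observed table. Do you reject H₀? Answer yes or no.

Margins: r₁=17, r₂=10, c₁=13, c₂=14, n=27
p_obs = C(17,9)·C(10,4)/C(27,13); sum pmf over tables with pmf ≤ p_obs
p-value (two-sided) = 0.69458
At α=0.01: p ≥ α → fail to reject H₀

reject H₀: no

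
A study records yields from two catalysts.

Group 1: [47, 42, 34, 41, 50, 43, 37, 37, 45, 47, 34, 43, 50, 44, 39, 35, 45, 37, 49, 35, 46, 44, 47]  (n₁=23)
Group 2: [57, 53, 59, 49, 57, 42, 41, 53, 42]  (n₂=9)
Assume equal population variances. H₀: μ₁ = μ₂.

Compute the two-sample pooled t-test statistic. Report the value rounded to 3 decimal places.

test statistic = -3.554

x̄₁=42.217, s₁=5.248, n₁=23
x̄₂=50.333, s₂=7.124, n₂=9
s_p² = [22·5.248² + 8·7.124²]/30 = 33.7304
SE = √(s_p²·(1/23+1/9)) = 2.2835
t = (42.217−50.333)/2.2835 = -3.5542
df = 30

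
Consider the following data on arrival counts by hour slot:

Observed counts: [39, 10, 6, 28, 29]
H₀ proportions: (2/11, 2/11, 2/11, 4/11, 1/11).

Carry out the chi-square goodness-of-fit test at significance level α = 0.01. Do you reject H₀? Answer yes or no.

reject H₀: yes

n = 112; E_i = n·p_i = [20.36, 20.36, 20.36, 40.73, 10.18]
χ² = (39−20.36)²/20.36 + (10−20.36)²/20.36 + (6−20.36)²/20.36 + (28−40.73)²/40.73 + (29−10.18)²/10.18 = 71.2188
df = 4
p-value (upper-tail) = 0.00000
At α=0.01: p < α → reject H₀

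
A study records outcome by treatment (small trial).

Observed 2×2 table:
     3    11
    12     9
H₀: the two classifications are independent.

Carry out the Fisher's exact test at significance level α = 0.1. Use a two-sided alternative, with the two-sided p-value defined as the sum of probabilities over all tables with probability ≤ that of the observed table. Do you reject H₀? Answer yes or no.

Margins: r₁=14, r₂=21, c₁=15, c₂=20, n=35
p_obs = C(14,3)·C(21,12)/C(35,15); sum pmf over tables with pmf ≤ p_obs
p-value (two-sided) = 0.04614
At α=0.1: p < α → reject H₀

reject H₀: yes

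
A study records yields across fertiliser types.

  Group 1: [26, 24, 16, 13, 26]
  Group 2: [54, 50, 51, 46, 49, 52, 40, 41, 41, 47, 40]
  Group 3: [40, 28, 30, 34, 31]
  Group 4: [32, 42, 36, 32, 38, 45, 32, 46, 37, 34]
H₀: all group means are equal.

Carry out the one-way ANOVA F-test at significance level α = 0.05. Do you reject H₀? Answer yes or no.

reject H₀: yes

Group means [21.00, 46.45, 32.60, 37.40], grand mean 37.194
SSB = Σnᵢ(x̄ᵢ−x̄)² = 2360.511; SSW = ΣΣ(x−x̄ᵢ)² = 760.327
MSB = 2360.511/3 = 786.8371; MSW = 760.327/27 = 28.1603
F = MSB/MSW = 27.9414
df = (3, 27)
p-value (upper-tail) = 0.00000
At α=0.05: p < α → reject H₀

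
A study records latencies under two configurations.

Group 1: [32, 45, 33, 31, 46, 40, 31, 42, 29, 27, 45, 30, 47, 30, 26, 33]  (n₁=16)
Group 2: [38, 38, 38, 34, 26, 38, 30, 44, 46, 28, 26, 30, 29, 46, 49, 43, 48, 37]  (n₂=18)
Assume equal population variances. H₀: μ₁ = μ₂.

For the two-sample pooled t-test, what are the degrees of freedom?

df = n₁ + n₂ − 2 = 16 + 18 − 2 = 32

degrees of freedom = 32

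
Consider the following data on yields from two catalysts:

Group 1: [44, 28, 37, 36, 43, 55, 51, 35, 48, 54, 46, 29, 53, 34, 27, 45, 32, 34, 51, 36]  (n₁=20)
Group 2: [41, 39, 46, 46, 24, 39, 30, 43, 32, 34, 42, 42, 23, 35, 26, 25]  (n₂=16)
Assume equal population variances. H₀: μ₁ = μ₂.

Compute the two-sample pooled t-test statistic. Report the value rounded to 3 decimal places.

x̄₁=40.900, s₁=9.182, n₁=20
x̄₂=35.438, s₂=7.958, n₂=16
s_p² = [19·9.182² + 15·7.958²]/34 = 75.0511
SE = √(s_p²·(1/20+1/16)) = 2.9057
t = (40.900−35.438)/2.9057 = 1.8799
df = 34

test statistic = 1.880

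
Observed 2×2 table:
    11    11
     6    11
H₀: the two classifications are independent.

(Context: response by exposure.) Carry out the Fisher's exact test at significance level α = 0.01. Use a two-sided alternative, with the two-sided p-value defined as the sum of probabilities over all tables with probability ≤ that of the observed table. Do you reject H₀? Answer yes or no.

Margins: r₁=22, r₂=17, c₁=17, c₂=22, n=39
p_obs = C(22,11)·C(17,6)/C(39,17); sum pmf over tables with pmf ≤ p_obs
p-value (two-sided) = 0.51651
At α=0.01: p ≥ α → fail to reject H₀

reject H₀: no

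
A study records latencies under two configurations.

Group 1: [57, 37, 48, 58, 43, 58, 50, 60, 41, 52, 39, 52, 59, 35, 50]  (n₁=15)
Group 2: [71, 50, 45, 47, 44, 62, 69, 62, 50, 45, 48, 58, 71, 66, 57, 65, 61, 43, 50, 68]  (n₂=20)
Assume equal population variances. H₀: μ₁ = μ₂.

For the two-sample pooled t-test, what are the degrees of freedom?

df = n₁ + n₂ − 2 = 15 + 20 − 2 = 33

degrees of freedom = 33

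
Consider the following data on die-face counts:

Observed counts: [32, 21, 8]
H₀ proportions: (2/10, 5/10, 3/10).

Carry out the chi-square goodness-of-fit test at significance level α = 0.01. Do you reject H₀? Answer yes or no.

n = 61; E_i = n·p_i = [12.20, 30.50, 18.30]
χ² = (32−12.20)²/12.20 + (21−30.50)²/30.50 + (8−18.30)²/18.30 = 40.8907
df = 2
p-value (upper-tail) = 0.00000
At α=0.01: p < α → reject H₀

reject H₀: yes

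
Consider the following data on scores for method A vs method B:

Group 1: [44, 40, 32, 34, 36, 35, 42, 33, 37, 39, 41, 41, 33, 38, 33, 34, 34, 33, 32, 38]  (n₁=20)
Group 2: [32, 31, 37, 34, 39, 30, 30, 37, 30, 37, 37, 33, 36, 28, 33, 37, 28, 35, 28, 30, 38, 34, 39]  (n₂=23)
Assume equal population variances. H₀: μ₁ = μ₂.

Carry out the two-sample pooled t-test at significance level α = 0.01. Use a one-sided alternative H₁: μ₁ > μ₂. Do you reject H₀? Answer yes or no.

x̄₁=36.450, s₁=3.706, n₁=20
x̄₂=33.609, s₂=3.690, n₂=23
s_p² = [19·3.706² + 22·3.690²]/41 = 13.6690
SE = √(s_p²·(1/20+1/23)) = 1.1304
t = (36.450−33.609)/1.1304 = 2.5136
df = 41
p-value (one-sided, H₁ greater) = 0.00799
At α=0.01: p < α → reject H₀

reject H₀: yes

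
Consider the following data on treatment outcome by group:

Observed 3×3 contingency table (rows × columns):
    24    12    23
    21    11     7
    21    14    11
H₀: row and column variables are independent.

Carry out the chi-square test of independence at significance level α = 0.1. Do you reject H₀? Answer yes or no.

reject H₀: no

Row totals [59, 39, 46], col totals [66, 37, 41], n=144
χ² = (24−27.04)²/27.04 + (12−15.16)²/15.16 + (23−16.80)²/16.80 + (21−17.88)²/17.88 + (11−10.02)²/10.02 + (7−11.10)²/11.10 + (21−21.08)²/21.08 + (14−11.82)²/11.82 + (11−13.10)²/13.10 = 6.1874
df = 4
p-value (upper-tail) = 0.18558
At α=0.1: p ≥ α → fail to reject H₀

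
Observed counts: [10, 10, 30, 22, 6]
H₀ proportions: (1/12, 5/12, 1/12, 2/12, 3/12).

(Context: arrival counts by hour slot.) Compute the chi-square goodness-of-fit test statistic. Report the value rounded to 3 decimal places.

test statistic = 118.000

n = 78; E_i = n·p_i = [6.50, 32.50, 6.50, 13.00, 19.50]
χ² = (10−6.50)²/6.50 + (10−32.50)²/32.50 + (30−6.50)²/6.50 + (22−13.00)²/13.00 + (6−19.50)²/19.50 = 118.0000
df = 4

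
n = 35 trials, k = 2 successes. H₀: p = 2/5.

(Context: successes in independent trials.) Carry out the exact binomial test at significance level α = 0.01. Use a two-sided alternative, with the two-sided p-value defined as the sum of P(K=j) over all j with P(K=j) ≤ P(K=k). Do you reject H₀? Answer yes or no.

reject H₀: yes

Exact binomial: n=35, k=2, p₀=2/5=0.4000
P(X=j) = C(n,j)·p₀^j·(1−p₀)^(n−j); p = Σ P(X=j) over j with P(X=j) ≤ P(X=2)
p-value (two-sided) = 0.00001
At α=0.01: p < α → reject H₀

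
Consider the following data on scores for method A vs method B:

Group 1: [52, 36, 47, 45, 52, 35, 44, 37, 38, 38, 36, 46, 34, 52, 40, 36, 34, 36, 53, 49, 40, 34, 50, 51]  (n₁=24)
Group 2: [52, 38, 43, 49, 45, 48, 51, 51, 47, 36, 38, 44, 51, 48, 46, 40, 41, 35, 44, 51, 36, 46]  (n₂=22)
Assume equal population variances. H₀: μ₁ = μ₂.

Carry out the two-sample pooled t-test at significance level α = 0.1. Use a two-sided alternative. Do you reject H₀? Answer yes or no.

reject H₀: no

x̄₁=42.292, s₁=6.969, n₁=24
x̄₂=44.545, s₂=5.501, n₂=22
s_p² = [23·6.969² + 21·5.501²]/44 = 39.8276
SE = √(s_p²·(1/24+1/22)) = 1.8627
t = (42.292−44.545)/1.8627 = -1.2099
df = 44
p-value (two-sided) = 0.23277
At α=0.1: p ≥ α → fail to reject H₀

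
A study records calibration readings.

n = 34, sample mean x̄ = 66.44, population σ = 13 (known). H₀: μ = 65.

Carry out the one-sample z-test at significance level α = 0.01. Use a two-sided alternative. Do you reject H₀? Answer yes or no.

reject H₀: no

SE = σ/√n = 13/√34 = 2.2295
z = (x̄−μ₀)/SE = (66.44−65)/2.2295 = 0.6459
p-value (two-sided) = 0.51835
At α=0.01: p ≥ α → fail to reject H₀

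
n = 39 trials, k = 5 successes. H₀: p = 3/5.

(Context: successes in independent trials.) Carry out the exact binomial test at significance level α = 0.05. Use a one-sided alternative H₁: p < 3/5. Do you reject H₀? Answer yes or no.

reject H₀: yes

Exact binomial: n=39, k=5, p₀=3/5=0.6000
P(X≤5) from Σ C(n,i)·p₀^i·(1−p₀)^(n−i)
p-value (one-sided, H₁ less) = 0.00000
At α=0.05: p < α → reject H₀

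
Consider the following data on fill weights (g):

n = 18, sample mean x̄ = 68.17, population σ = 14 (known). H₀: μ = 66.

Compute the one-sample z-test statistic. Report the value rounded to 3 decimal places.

SE = σ/√n = 14/√18 = 3.2998
z = (x̄−μ₀)/SE = (68.17−66)/3.2998 = 0.6576

test statistic = 0.658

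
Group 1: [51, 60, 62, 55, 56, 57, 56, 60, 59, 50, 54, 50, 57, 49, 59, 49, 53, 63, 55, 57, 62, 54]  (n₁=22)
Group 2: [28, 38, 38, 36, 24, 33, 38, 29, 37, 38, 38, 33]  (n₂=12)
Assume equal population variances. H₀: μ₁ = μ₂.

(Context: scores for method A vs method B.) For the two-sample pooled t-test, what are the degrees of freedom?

df = n₁ + n₂ − 2 = 22 + 12 − 2 = 32

degrees of freedom = 32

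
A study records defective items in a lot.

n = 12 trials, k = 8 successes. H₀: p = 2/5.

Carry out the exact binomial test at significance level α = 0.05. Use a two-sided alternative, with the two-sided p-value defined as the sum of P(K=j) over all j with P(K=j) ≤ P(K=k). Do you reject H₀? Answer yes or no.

Exact binomial: n=12, k=8, p₀=2/5=0.4000
P(X=j) = C(n,j)·p₀^j·(1−p₀)^(n−j); p = Σ P(X=j) over j with P(X=j) ≤ P(X=8)
p-value (two-sided) = 0.07690
At α=0.05: p ≥ α → fail to reject H₀

reject H₀: no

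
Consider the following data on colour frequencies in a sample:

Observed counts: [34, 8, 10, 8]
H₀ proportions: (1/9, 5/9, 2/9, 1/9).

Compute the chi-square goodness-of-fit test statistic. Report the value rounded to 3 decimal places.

test statistic = 132.420

n = 60; E_i = n·p_i = [6.67, 33.33, 13.33, 6.67]
χ² = (34−6.67)²/6.67 + (8−33.33)²/33.33 + (10−13.33)²/13.33 + (8−6.67)²/6.67 = 132.4200
df = 3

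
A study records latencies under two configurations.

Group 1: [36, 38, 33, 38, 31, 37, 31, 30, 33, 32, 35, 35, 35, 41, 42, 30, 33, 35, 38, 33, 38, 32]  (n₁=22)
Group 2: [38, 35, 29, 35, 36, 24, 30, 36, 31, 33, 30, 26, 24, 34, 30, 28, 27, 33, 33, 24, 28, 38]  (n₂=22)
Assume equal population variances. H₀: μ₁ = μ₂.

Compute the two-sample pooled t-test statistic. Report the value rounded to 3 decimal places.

x̄₁=34.818, s₁=3.390, n₁=22
x̄₂=31.000, s₂=4.440, n₂=22
s_p² = [21·3.390² + 21·4.440²]/42 = 15.6017
SE = √(s_p²·(1/22+1/22)) = 1.1909
t = (34.818−31.000)/1.1909 = 3.2060
df = 42

test statistic = 3.206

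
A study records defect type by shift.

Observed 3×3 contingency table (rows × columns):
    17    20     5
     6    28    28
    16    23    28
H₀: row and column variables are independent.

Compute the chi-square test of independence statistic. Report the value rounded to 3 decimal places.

Row totals [42, 62, 67], col totals [39, 71, 61], n=171
χ² = (17−9.58)²/9.58 + (20−17.44)²/17.44 + (5−14.98)²/14.98 + (6−14.14)²/14.14 + (28−25.74)²/25.74 + (28−22.12)²/22.12 + (16−15.28)²/15.28 + (23−27.82)²/27.82 + (28−23.90)²/23.90 = 20.7973
df = 4

test statistic = 20.797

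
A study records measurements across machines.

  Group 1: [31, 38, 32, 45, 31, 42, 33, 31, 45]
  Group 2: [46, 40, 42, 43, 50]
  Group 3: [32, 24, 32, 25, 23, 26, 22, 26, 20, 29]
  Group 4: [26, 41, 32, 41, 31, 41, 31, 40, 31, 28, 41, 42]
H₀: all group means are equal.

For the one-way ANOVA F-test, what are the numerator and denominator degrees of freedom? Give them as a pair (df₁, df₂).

k = 4 groups, N = 36 total
df = (k−1, N−k) = (4−1, 36−4) = (3, 32)

degrees of freedom = [3, 32]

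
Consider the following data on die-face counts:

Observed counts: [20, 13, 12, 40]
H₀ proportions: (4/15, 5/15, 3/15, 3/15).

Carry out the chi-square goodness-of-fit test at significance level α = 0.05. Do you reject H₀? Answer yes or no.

reject H₀: yes

n = 85; E_i = n·p_i = [22.67, 28.33, 17.00, 17.00]
χ² = (20−22.67)²/22.67 + (13−28.33)²/28.33 + (12−17.00)²/17.00 + (40−17.00)²/17.00 = 41.2000
df = 3
p-value (upper-tail) = 0.00000
At α=0.05: p < α → reject H₀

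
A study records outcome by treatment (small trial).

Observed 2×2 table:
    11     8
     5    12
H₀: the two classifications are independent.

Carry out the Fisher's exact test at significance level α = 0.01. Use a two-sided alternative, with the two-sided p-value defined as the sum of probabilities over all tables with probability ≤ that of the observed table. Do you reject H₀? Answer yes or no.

Margins: r₁=19, r₂=17, c₁=16, c₂=20, n=36
p_obs = C(19,11)·C(17,5)/C(36,16); sum pmf over tables with pmf ≤ p_obs
p-value (two-sided) = 0.10647
At α=0.01: p ≥ α → fail to reject H₀

reject H₀: no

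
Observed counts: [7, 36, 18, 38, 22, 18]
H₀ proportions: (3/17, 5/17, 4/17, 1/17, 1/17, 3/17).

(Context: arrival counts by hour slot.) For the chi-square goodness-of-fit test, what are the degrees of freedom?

df = k − 1 = 6 − 1 = 5

degrees of freedom = 5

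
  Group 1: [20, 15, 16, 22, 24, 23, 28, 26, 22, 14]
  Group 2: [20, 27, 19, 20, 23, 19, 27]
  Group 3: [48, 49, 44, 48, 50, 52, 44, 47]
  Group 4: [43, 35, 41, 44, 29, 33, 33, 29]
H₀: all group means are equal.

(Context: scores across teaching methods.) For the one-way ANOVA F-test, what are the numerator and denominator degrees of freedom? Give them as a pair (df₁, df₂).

degrees of freedom = [3, 29]

k = 4 groups, N = 33 total
df = (k−1, N−k) = (4−1, 33−4) = (3, 29)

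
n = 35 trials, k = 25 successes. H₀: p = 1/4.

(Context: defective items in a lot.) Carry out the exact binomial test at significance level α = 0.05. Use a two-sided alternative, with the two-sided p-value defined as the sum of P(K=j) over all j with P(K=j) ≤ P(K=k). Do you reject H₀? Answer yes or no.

reject H₀: yes

Exact binomial: n=35, k=25, p₀=1/4=0.2500
P(X=j) = C(n,j)·p₀^j·(1−p₀)^(n−j); p = Σ P(X=j) over j with P(X=j) ≤ P(X=25)
p-value (two-sided) = 0.00000
At α=0.05: p < α → reject H₀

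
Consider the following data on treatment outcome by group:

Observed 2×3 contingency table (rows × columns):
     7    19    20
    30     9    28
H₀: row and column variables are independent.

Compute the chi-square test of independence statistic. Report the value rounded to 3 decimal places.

Row totals [46, 67], col totals [37, 28, 48], n=113
χ² = (7−15.06)²/15.06 + (19−11.40)²/11.40 + (20−19.54)²/19.54 + (30−21.94)²/21.94 + (9−16.60)²/16.60 + (28−28.46)²/28.46 = 15.8467
df = 2

test statistic = 15.847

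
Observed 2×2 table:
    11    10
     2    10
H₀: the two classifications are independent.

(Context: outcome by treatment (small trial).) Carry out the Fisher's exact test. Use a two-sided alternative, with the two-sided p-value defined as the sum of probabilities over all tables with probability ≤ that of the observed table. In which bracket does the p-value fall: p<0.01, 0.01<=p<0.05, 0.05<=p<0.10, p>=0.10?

Margins: r₁=21, r₂=12, c₁=13, c₂=20, n=33
p_obs = C(21,11)·C(12,2)/C(33,13); sum pmf over tables with pmf ≤ p_obs
p-value (two-sided) = 0.06715
→ bracket: 0.05<=p<0.10

p-value bracket: 0.05<=p<0.10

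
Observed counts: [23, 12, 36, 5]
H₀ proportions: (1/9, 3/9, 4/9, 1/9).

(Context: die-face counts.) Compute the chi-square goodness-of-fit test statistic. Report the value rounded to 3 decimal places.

test statistic = 33.658

n = 76; E_i = n·p_i = [8.44, 25.33, 33.78, 8.44]
χ² = (23−8.44)²/8.44 + (12−25.33)²/25.33 + (36−33.78)²/33.78 + (5−8.44)²/8.44 = 33.6579
df = 3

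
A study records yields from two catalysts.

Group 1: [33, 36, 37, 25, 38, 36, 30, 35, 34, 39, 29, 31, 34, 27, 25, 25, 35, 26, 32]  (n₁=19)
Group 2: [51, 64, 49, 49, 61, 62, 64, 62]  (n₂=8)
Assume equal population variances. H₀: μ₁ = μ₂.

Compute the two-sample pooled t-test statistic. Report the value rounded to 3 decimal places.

x̄₁=31.947, s₁=4.660, n₁=19
x̄₂=57.750, s₂=6.798, n₂=8
s_p² = [18·4.660² + 7·6.798²]/25 = 28.5779
SE = √(s_p²·(1/19+1/8)) = 2.2531
t = (31.947−57.750)/2.2531 = -11.4522
df = 25

test statistic = -11.452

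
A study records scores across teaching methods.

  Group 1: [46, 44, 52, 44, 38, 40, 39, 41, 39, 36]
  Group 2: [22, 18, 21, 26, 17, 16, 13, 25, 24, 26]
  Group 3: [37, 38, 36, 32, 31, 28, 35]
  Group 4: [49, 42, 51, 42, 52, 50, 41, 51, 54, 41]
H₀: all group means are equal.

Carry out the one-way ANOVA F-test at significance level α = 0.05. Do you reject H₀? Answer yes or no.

Group means [41.90, 20.80, 33.86, 47.30], grand mean 36.135
SSB = Σnᵢ(x̄ᵢ−x̄)² = 3966.867; SSW = ΣΣ(x−x̄ᵢ)² = 707.457
MSB = 3966.867/3 = 1322.2891; MSW = 707.457/33 = 21.4381
F = MSB/MSW = 61.6794
df = (3, 33)
p-value (upper-tail) = 0.00000
At α=0.05: p < α → reject H₀

reject H₀: yes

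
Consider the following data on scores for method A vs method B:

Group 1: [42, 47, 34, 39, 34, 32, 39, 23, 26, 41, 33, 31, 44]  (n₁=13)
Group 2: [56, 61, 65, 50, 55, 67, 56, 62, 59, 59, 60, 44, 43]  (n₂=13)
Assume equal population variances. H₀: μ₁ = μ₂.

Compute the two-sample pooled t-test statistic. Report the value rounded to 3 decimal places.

test statistic = -7.448

x̄₁=35.769, s₁=7.014, n₁=13
x̄₂=56.692, s₂=7.307, n₂=13
s_p² = [12·7.014² + 12·7.307²]/24 = 51.2949
SE = √(s_p²·(1/13+1/13)) = 2.8092
t = (35.769−56.692)/2.8092 = -7.4481
df = 24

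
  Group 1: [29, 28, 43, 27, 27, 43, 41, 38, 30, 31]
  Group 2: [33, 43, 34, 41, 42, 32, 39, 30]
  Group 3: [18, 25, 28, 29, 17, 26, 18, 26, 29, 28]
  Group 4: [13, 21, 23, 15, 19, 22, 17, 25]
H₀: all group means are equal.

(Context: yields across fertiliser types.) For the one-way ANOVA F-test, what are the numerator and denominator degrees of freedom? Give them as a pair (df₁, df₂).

k = 4 groups, N = 36 total
df = (k−1, N−k) = (4−1, 36−4) = (3, 32)

degrees of freedom = [3, 32]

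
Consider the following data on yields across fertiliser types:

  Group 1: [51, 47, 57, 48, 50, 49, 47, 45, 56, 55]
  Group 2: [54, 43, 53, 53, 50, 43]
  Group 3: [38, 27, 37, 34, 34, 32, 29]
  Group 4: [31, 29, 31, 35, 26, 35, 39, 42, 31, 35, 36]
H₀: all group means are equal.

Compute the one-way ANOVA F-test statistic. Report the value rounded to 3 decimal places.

Group means [50.50, 49.33, 33.00, 33.64], grand mean 41.235
SSB = Σnᵢ(x̄ᵢ−x̄)² = 2361.739; SSW = ΣΣ(x−x̄ᵢ)² = 592.379
MSB = 2361.739/3 = 787.2463; MSW = 592.379/30 = 19.7460
F = MSB/MSW = 39.8687
df = (3, 30)

test statistic = 39.869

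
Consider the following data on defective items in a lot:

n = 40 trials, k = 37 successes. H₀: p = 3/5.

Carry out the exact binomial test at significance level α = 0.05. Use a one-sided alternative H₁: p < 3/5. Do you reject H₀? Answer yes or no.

reject H₀: no

Exact binomial: n=40, k=37, p₀=3/5=0.6000
P(X≤37) from Σ C(n,i)·p₀^i·(1−p₀)^(n−i)
p-value (one-sided, H₁ less) = 1.00000
At α=0.05: p ≥ α → fail to reject H₀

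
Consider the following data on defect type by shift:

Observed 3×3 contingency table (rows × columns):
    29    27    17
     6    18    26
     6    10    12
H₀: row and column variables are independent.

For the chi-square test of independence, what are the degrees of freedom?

df = (r−1)(c−1) = (3−1)·(3−1) = 4

degrees of freedom = 4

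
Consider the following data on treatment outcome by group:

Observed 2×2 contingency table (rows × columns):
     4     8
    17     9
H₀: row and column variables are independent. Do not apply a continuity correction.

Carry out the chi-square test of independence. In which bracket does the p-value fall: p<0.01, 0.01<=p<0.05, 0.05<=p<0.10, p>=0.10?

Row totals [12, 26], col totals [21, 17], n=38
χ² = (4−6.63)²/6.63 + (8−5.37)²/5.37 + (17−14.37)²/14.37 + (9−11.63)²/11.63 = 3.4116
df = 1
p-value (upper-tail) = 0.06474
→ bracket: 0.05<=p<0.10

p-value bracket: 0.05<=p<0.10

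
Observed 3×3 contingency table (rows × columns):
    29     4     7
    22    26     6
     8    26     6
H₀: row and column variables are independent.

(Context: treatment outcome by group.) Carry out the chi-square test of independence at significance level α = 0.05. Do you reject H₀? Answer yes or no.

reject H₀: yes

Row totals [40, 54, 40], col totals [59, 56, 19], n=134
χ² = (29−17.61)²/17.61 + (4−16.72)²/16.72 + (7−5.67)²/5.67 + (22−23.78)²/23.78 + (26−22.57)²/22.57 + (6−7.66)²/7.66 + (8−17.61)²/17.61 + (26−16.72)²/16.72 + (6−5.67)²/5.67 = 28.7822
df = 4
p-value (upper-tail) = 0.00001
At α=0.05: p < α → reject H₀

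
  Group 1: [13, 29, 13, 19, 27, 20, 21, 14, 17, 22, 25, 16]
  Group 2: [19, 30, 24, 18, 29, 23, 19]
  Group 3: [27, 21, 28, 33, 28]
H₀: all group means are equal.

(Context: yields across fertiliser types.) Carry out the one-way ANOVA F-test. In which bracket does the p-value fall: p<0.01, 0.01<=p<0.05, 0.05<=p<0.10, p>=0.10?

Group means [19.67, 23.14, 27.40], grand mean 22.292
SSB = Σnᵢ(x̄ᵢ−x̄)² = 218.235; SSW = ΣΣ(x−x̄ᵢ)² = 534.724
MSB = 218.235/2 = 109.1173; MSW = 534.724/21 = 25.4630
F = MSB/MSW = 4.2853
df = (2, 21)
p-value (upper-tail) = 0.02750
→ bracket: 0.01<=p<0.05

p-value bracket: 0.01<=p<0.05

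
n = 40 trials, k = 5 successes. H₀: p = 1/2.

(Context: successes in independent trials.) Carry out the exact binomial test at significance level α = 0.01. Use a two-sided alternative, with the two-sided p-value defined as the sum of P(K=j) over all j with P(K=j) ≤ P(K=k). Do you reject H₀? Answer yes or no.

Exact binomial: n=40, k=5, p₀=1/2=0.5000
P(X=j) = C(n,j)·p₀^j·(1−p₀)^(n−j); p = Σ P(X=j) over j with P(X=j) ≤ P(X=5)
p-value (two-sided) = 0.00000
At α=0.01: p < α → reject H₀

reject H₀: yes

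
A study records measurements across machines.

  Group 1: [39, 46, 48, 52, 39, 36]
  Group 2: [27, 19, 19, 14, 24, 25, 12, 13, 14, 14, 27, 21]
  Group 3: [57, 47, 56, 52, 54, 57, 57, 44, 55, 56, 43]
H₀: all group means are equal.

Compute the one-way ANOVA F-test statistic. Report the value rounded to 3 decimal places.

Group means [43.33, 19.08, 52.55], grand mean 36.793
SSB = Σnᵢ(x̄ᵢ−x̄)² = 6749.781; SSW = ΣΣ(x−x̄ᵢ)² = 834.977
MSB = 6749.781/2 = 3374.8907; MSW = 834.977/26 = 32.1145
F = MSB/MSW = 105.0893
df = (2, 26)

test statistic = 105.089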